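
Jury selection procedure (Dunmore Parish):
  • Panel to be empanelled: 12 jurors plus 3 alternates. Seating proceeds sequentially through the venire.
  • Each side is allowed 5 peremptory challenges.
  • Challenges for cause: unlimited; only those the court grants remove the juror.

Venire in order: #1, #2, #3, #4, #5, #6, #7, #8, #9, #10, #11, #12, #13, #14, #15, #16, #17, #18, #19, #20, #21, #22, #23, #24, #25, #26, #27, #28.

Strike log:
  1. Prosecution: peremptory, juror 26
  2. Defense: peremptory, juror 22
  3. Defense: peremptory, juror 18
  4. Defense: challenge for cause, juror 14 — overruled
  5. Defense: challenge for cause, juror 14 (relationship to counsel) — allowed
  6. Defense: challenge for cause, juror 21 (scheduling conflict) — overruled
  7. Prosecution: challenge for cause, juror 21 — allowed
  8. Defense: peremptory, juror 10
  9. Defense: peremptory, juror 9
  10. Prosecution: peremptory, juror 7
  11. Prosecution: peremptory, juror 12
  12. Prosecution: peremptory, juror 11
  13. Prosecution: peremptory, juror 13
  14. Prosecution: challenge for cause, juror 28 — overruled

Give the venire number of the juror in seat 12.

20

Removed: #7, #9, #10, #11, #12, #13, #14, #18, #21, #22, #26. (#28 stays — for-cause denied.)
Seating in order: seats 1–12 → #1, #2, #3, #4, #5, #6, #8, #15, #16, #17, #19, #20; alternates → #23, #24, #25.
So seat 12 is #20.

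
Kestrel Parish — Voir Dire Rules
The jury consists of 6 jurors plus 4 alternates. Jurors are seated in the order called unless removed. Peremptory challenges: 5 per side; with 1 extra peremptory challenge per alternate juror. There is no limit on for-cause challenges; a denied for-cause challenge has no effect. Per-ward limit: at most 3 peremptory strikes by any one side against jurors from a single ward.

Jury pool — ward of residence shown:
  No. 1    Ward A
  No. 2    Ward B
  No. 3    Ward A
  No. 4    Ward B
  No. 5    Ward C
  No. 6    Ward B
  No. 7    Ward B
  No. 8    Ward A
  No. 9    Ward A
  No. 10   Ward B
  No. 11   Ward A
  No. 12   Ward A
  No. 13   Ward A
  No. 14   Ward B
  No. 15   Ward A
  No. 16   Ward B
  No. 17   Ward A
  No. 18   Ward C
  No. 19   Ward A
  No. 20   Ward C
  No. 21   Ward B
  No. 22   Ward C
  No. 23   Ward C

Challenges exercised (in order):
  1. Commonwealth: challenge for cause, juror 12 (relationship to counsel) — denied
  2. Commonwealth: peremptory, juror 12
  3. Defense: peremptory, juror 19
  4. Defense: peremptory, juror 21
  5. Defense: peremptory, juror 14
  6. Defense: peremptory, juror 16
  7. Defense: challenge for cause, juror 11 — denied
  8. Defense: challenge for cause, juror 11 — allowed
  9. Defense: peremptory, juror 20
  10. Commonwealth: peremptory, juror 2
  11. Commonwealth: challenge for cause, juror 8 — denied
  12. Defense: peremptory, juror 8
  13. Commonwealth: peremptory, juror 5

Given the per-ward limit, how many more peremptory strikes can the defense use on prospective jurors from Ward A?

1

Defense peremptories so far: #19, #21, #14, #16, #20, #8 — 6 of 9 used, 3 left overall.
Against Ward A: #19, #8 — 2 used; per-ward cap 3 leaves 1.
Binding limit: min(3, 1) = 1.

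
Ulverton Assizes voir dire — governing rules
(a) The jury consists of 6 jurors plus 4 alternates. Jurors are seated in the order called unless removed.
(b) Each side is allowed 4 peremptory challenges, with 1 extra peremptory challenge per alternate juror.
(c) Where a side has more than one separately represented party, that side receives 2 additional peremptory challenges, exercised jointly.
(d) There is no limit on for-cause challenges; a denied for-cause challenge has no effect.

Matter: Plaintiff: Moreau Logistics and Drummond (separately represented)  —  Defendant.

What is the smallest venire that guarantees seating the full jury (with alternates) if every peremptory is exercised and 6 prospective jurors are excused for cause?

34

Seats to fill: 6 + 4 alternates = 10.
Peremptories — Plaintiff: 4 + 1×4 + 2 = 10; Defendant: 4 + 1×4 = 8; total 18.
For-cause removals: 6.
Minimum venire: 10 + 18 + 6 = 34.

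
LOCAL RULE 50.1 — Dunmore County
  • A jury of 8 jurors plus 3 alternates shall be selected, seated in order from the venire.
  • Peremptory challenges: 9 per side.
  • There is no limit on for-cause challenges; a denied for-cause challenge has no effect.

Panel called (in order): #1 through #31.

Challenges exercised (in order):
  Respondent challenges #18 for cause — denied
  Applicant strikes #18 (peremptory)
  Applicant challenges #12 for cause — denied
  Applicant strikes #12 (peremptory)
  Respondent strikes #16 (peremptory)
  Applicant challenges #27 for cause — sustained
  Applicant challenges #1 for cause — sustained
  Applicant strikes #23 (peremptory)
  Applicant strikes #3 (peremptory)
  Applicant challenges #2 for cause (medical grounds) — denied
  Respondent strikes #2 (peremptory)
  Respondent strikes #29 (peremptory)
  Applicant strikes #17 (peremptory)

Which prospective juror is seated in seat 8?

11

Removed: #1, #2, #3, #12, #16, #17, #18, #23, #27, #29.
Seating in order: seats 1–8 → #4, #5, #6, #7, #8, #9, #10, #11; alternates → #13, #14, #15.
So seat 8 is #11.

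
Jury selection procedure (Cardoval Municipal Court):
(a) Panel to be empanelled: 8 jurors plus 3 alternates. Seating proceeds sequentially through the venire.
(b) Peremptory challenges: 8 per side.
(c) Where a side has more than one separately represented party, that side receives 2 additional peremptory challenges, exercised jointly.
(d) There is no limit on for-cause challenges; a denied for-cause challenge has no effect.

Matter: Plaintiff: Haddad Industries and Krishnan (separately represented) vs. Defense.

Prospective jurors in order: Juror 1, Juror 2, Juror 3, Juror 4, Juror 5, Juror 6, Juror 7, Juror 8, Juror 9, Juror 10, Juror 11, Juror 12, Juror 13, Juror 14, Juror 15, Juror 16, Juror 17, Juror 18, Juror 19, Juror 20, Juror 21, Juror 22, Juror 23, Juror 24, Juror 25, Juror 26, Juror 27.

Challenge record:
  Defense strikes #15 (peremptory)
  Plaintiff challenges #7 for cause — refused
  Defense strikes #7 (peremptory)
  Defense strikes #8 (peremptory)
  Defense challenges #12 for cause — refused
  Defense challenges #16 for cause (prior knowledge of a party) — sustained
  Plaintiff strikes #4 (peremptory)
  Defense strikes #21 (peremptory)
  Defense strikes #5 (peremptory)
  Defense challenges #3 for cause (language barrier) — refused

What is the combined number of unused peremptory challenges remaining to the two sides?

Plaintiff allotment: 8 base + 2 multi-party = 10. Defense allotment: 8.
Plaintiff peremptories used: #4 — 1 (the for-cause on #7 doesn't count).
Defense peremptories used: #15, #7, #8, #21, #5 — 5 (for-cause on #12, #16, #3 don't count).
Remaining: (10 − 1) + (8 − 5) = 12.

12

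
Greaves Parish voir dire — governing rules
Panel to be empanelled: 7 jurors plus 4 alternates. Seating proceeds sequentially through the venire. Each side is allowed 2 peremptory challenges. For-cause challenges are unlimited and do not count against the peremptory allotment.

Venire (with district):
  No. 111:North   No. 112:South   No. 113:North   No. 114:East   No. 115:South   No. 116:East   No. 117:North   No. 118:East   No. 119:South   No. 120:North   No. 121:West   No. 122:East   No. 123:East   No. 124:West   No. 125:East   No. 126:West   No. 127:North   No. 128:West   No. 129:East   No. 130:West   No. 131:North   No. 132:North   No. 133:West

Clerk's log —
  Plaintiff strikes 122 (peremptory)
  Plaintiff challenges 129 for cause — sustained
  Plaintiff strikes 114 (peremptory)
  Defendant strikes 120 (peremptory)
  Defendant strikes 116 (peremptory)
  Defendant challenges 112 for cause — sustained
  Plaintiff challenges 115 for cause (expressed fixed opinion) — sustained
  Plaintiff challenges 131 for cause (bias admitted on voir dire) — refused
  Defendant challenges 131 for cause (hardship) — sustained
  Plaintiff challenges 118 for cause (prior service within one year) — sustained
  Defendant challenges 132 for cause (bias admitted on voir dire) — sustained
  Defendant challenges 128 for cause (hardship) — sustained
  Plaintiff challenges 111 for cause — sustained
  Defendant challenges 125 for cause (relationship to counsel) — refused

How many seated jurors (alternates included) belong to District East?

2

Removed: #111, #112, #114, #115, #116, #118, #120, #122, #128, #129, #131, #132.
Seated (11 incl. alternates): #113, #117, #119, #121, #123, #124, #125, #126, #127, #130, #133.
Of those, in District East: #123, #125 → 2.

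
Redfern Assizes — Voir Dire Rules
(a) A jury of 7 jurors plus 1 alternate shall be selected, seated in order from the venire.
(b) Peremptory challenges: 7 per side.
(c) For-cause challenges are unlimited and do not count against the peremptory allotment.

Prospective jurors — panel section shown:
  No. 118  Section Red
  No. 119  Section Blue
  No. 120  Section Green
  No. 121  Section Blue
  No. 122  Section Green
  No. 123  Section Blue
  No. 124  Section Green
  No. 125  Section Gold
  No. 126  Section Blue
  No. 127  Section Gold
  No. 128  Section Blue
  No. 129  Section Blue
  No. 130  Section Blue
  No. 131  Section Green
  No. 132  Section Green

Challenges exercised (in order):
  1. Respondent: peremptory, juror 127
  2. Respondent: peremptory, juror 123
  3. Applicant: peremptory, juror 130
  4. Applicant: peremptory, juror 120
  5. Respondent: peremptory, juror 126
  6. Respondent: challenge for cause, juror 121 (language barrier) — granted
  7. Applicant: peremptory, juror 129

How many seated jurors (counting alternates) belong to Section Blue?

Removed: #120, #121, #123, #126, #127, #129, #130.
Seated (8 incl. alternates): #118, #119, #122, #124, #125, #128, #131, #132.
Of those, in Section Blue: #119, #128 → 2.

2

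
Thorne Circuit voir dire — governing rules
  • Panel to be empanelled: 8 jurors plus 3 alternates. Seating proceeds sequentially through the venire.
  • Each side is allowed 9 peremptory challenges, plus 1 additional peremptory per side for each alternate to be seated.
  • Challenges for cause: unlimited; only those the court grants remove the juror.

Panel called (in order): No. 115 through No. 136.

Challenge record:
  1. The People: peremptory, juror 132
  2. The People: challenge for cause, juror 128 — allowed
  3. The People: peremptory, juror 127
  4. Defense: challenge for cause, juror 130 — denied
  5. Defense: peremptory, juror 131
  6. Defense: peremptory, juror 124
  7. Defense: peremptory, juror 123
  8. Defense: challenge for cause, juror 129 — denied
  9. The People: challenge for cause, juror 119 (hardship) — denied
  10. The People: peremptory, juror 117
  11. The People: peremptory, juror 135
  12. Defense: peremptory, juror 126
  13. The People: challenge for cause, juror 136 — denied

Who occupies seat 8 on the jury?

Removed: #117, #123, #124, #126, #127, #128, #131, #132, #135. (#119, #129, #130, #136 stay — for-cause denied.)
Seating in order: seats 1–8 → #115, #116, #118, #119, #120, #121, #122, #125; alternates → #129, #130, #133.
So seat 8 is #125.

125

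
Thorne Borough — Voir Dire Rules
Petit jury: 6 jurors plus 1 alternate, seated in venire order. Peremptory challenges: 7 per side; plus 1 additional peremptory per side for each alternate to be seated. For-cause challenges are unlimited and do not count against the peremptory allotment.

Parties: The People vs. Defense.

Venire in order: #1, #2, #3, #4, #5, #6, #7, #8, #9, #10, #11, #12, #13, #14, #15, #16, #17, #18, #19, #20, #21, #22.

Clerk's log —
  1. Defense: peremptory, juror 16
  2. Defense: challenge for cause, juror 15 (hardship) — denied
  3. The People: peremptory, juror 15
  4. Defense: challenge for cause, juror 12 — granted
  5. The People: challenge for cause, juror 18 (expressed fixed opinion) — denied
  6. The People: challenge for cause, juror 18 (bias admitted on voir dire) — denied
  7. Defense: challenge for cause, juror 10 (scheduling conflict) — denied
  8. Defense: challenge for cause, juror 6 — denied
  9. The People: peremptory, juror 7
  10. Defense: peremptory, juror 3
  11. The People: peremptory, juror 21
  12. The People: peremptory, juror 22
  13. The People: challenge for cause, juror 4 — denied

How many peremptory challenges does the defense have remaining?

6

Defense allotment: 7 base + 1 × 1 alternate = 8.
Defense peremptories used: #16, #3 — 2 (for-cause on #15, #12, #10, #6 don't count).
Remaining: 8 − 2 = 6.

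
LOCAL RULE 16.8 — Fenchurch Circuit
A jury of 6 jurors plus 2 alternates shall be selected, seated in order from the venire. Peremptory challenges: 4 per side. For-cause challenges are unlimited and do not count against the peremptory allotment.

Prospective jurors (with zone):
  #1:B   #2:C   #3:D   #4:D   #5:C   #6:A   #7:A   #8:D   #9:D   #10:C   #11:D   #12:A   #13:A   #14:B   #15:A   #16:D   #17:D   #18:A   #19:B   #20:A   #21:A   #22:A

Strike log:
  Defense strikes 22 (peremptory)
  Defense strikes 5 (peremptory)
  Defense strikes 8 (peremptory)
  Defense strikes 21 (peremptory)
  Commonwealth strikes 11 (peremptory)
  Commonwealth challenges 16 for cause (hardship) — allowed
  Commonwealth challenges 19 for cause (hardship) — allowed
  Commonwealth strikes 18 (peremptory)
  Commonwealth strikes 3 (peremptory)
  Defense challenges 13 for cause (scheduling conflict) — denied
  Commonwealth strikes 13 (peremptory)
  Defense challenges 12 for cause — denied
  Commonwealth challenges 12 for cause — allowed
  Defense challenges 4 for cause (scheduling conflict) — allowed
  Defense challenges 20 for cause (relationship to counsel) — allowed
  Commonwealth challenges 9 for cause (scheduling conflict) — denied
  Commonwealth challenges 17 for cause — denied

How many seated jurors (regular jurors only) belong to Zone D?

1

Removed: #3, #4, #5, #8, #11, #12, #13, #16, #18, #19, #20, #21, #22.
Seated jurors 1–6: #1, #2, #6, #7, #9, #10 (alternates #14, #15 not counted).
Of those, in Zone D: #9 → 1.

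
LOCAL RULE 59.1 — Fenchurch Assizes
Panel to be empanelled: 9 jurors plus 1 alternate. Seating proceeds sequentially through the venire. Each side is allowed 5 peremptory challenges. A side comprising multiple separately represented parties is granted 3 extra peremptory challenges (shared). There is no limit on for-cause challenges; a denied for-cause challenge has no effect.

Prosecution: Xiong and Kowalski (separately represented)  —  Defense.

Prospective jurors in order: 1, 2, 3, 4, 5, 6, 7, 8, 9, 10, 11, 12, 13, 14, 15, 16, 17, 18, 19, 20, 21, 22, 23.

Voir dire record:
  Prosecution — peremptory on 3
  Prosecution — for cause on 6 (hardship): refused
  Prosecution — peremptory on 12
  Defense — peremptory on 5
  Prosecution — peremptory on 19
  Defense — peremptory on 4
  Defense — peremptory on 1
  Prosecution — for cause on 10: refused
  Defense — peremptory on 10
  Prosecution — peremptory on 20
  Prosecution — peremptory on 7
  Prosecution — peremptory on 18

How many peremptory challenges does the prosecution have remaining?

2

Prosecution allotment: 5 base + 3 multi-party = 8.
Prosecution peremptories used: #3, #12, #19, #20, #7, #18 — 6 (for-cause on #6, #10 don't count).
Remaining: 8 − 6 = 2.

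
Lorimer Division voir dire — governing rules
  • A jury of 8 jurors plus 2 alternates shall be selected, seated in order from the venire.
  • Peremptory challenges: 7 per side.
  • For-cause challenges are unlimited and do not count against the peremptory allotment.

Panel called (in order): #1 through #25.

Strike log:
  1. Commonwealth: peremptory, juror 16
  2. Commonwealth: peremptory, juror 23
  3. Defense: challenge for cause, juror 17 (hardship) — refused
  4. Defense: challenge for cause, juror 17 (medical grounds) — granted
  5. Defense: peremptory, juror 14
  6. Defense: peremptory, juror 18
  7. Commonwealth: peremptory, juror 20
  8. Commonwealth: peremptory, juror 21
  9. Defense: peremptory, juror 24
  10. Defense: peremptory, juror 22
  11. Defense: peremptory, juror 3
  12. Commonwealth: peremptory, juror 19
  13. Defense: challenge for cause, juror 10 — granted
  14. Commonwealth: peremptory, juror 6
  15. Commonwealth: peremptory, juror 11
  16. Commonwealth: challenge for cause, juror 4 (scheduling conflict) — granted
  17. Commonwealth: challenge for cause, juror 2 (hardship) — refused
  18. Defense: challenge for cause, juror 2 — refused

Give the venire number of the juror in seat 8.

Removed: #3, #4, #6, #10, #11, #14, #16, #17, #18, #19, #20, #21, #22, #23, #24. (#2 stays — for-cause denied.)
Filling seats in venire order through position 8: #1, #2, #5, #7, #8, #9, #12, #13.
So seat 8 is #13.

13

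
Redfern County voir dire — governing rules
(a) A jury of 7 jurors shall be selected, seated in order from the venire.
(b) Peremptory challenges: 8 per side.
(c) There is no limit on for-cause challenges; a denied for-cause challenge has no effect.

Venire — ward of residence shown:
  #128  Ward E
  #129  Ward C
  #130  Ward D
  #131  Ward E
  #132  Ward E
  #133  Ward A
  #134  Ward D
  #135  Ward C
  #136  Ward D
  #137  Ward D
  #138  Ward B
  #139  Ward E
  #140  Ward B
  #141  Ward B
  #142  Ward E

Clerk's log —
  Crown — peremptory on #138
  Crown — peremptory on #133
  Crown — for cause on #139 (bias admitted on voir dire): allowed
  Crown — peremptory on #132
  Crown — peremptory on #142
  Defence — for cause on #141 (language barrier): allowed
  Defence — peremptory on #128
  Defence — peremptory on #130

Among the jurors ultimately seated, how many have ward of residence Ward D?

3

Removed: #128, #130, #132, #133, #138, #139, #141, #142.
Seated jurors 1–7: #129, #131, #134, #135, #136, #137, #140.
Of those, in Ward D: #134, #136, #137 → 3.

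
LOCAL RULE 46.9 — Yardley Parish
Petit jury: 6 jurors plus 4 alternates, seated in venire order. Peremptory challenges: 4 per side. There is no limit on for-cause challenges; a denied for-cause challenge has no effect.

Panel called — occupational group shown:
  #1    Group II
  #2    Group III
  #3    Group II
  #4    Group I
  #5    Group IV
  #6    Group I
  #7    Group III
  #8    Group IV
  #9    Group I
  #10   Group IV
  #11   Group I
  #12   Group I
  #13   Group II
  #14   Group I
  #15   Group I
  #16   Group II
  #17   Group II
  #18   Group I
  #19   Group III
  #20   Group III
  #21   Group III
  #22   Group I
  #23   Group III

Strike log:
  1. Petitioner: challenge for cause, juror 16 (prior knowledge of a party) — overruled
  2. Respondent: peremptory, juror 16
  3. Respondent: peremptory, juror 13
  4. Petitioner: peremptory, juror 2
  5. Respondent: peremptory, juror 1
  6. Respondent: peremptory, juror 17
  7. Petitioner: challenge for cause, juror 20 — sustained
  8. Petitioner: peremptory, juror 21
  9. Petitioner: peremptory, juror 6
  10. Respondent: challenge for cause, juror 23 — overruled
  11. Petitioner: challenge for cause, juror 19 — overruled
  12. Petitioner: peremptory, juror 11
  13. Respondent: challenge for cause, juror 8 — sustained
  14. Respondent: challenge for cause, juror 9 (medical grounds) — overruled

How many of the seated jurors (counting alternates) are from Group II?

Removed: #1, #2, #6, #8, #11, #13, #16, #17, #20, #21.
Seated (10 incl. alternates): #3, #4, #5, #7, #9, #10, #12, #14, #15, #18.
Of those, in Group II: #3 → 1.

1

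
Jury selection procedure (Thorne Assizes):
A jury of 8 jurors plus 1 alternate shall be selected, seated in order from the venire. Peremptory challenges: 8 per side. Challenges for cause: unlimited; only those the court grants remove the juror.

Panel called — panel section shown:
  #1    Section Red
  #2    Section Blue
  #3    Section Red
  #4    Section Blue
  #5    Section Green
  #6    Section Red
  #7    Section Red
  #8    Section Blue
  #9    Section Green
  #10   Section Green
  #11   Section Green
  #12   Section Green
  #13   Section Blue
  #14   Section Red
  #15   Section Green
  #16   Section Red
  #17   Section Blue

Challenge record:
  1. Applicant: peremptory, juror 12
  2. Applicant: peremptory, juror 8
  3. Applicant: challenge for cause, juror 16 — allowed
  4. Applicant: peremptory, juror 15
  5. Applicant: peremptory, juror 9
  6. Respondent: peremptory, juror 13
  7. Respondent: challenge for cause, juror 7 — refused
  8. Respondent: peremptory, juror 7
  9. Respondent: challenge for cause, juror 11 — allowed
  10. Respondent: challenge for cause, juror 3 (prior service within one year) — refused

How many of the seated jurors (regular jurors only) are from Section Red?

Removed: #7, #8, #9, #11, #12, #13, #15, #16.
Seated jurors 1–8: #1, #2, #3, #4, #5, #6, #10, #14 (alternates #17 not counted).
Of those, in Section Red: #1, #3, #6, #14 → 4.

4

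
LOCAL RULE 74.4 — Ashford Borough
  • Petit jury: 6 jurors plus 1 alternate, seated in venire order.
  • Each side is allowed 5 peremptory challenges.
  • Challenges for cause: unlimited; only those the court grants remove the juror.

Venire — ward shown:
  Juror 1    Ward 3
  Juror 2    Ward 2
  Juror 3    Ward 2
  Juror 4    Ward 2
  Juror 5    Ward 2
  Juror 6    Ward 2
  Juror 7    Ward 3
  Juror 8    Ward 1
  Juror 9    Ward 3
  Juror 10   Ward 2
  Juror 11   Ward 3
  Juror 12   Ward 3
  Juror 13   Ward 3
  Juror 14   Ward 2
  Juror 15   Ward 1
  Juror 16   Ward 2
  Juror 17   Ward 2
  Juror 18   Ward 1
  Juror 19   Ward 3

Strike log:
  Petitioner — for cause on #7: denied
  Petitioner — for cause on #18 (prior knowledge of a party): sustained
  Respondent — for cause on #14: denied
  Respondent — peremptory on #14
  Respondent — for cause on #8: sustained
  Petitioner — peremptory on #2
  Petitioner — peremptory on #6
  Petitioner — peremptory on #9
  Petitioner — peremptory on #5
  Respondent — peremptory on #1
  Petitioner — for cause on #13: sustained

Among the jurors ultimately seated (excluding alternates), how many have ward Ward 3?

3

Removed: #1, #2, #5, #6, #8, #9, #13, #14, #18.
Seated jurors 1–6: #3, #4, #7, #10, #11, #12 (alternates #15 not counted).
Of those, in Ward 3: #7, #11, #12 → 3.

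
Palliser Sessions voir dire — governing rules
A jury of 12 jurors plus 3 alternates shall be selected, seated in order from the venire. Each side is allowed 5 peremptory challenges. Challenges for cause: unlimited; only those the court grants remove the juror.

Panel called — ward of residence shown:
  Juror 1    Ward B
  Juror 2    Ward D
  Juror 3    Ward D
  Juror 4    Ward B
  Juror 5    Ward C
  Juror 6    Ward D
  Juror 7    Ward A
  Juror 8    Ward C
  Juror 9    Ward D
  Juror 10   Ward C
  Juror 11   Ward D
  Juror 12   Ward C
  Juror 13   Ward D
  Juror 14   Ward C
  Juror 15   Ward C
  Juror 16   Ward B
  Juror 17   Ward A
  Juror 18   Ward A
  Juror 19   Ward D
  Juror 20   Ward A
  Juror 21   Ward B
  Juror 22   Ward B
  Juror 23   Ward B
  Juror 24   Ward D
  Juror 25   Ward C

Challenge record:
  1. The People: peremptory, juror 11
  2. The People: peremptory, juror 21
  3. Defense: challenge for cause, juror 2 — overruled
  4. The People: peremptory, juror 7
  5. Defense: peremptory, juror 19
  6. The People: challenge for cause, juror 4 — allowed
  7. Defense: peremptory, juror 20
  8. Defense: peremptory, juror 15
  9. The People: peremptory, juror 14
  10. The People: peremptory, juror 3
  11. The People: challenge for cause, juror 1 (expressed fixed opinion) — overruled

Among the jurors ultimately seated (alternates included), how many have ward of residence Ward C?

Removed: #3, #4, #7, #11, #14, #15, #19, #20, #21.
Seated (15 incl. alternates): #1, #2, #5, #6, #8, #9, #10, #12, #13, #16, #17, #18, #22, #23, #24.
Of those, in Ward C: #5, #8, #10, #12 → 4.

4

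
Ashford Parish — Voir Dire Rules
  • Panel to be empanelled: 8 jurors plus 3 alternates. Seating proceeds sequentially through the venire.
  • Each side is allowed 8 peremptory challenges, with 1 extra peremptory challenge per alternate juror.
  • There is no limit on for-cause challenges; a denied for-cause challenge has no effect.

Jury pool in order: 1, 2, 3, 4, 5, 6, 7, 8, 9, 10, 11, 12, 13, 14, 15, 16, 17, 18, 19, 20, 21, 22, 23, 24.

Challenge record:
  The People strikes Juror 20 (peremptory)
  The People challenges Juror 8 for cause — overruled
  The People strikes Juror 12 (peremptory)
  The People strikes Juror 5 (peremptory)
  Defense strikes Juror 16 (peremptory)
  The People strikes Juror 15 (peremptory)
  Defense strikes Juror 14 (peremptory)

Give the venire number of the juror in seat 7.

8

Removed: #5, #12, #14, #15, #16, #20. (#8 stays — for-cause denied.)
Filling seats in venire order through position 7: #1, #2, #3, #4, #6, #7, #8.
So seat 7 is #8.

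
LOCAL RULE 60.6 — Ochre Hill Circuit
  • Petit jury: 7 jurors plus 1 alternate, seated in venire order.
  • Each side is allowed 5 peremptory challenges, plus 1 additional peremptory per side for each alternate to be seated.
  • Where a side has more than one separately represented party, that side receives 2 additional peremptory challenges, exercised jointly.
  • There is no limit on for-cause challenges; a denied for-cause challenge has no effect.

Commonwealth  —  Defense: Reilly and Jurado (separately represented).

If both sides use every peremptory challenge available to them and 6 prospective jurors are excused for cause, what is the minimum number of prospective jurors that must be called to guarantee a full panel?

28

Seats to fill: 7 + 1 alternates = 8.
Peremptories — Commonwealth: 5 + 1×1 = 6; Defense: 5 + 1×1 + 2 = 8; total 14.
For-cause removals: 6.
Minimum venire: 8 + 14 + 6 = 28.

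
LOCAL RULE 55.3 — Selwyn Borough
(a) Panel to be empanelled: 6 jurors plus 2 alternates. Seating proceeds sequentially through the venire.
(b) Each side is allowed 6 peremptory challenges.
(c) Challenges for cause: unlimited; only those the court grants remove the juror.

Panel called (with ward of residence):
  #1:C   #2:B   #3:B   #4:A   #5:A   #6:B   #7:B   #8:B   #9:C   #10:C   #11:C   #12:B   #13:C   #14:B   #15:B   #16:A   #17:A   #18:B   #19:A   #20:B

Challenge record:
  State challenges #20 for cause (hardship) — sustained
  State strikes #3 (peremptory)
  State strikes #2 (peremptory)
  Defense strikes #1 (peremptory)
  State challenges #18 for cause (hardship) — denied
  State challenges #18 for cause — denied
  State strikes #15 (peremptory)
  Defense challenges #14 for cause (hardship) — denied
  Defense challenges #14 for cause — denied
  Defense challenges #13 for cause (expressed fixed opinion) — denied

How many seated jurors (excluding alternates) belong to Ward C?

1

Removed: #1, #2, #3, #15, #20.
Seated jurors 1–6: #4, #5, #6, #7, #8, #9 (alternates #10, #11 not counted).
Of those, in Ward C: #9 → 1.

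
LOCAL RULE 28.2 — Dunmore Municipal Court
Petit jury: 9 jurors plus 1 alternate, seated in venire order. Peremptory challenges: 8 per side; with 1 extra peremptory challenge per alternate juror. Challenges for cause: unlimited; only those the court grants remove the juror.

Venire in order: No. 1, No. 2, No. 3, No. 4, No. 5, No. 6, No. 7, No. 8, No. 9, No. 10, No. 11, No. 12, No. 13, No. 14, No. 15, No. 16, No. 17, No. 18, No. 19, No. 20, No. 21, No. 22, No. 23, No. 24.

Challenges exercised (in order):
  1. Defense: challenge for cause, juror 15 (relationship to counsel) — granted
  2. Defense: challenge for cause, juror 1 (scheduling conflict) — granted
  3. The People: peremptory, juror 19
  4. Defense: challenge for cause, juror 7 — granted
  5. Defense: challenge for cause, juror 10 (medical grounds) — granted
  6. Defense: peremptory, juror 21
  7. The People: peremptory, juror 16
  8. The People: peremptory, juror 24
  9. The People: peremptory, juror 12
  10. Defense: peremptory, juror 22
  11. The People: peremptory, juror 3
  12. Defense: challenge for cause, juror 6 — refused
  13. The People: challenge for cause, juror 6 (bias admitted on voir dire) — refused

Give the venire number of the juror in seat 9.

Removed: #1, #3, #7, #10, #12, #15, #16, #19, #21, #22, #24. (#6 stays — for-cause denied.)
Seating in order: seats 1–9 → #2, #4, #5, #6, #8, #9, #11, #13, #14; alternates → #17.
So seat 9 is #14.

14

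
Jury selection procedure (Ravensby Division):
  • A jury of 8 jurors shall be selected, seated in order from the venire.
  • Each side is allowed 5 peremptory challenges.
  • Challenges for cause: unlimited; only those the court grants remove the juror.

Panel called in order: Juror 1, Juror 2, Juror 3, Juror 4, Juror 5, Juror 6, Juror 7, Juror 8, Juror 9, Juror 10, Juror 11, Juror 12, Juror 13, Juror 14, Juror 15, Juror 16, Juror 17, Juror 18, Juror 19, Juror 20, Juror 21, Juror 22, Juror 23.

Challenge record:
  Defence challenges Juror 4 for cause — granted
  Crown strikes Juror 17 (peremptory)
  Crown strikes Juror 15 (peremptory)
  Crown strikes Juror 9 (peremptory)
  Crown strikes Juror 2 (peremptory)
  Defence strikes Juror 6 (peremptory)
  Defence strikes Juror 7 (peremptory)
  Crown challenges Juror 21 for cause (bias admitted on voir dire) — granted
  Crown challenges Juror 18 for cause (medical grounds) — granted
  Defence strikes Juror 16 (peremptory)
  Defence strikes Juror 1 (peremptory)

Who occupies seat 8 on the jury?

14

Removed: #1, #2, #4, #6, #7, #9, #15, #16, #17, #18, #21.
Seating in order: seats 1–8 → #3, #5, #8, #10, #11, #12, #13, #14.
So seat 8 is #14.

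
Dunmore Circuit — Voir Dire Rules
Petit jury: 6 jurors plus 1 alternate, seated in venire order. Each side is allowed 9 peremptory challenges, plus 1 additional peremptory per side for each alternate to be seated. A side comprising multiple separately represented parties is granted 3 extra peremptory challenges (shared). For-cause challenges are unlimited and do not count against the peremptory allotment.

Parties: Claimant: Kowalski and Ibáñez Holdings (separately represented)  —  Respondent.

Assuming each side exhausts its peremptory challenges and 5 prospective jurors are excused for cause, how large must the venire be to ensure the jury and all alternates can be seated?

35

Seats to fill: 6 + 1 alternates = 7.
Peremptories — Claimant: 9 + 1×1 + 3 = 13; Respondent: 9 + 1×1 = 10; total 23.
For-cause removals: 5.
Minimum venire: 7 + 23 + 5 = 35.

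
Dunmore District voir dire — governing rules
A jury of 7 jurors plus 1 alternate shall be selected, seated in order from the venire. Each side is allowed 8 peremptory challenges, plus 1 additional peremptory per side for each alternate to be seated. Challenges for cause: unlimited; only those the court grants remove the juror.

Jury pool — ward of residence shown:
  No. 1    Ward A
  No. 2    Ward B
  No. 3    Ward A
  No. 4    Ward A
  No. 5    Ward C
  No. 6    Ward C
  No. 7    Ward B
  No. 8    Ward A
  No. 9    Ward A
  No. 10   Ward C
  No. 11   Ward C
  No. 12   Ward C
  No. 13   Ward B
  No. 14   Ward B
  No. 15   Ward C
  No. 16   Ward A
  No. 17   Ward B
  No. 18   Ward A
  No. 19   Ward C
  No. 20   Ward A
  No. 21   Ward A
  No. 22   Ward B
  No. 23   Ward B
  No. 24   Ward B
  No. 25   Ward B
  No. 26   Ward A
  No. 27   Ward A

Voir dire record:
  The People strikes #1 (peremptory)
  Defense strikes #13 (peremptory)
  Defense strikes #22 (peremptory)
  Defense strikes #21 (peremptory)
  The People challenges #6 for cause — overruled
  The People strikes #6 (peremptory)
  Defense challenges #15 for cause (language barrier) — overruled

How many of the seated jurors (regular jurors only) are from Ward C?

1

Removed: #1, #6, #13, #21, #22.
Seated jurors 1–7: #2, #3, #4, #5, #7, #8, #9 (alternates #10 not counted).
Of those, in Ward C: #5 → 1.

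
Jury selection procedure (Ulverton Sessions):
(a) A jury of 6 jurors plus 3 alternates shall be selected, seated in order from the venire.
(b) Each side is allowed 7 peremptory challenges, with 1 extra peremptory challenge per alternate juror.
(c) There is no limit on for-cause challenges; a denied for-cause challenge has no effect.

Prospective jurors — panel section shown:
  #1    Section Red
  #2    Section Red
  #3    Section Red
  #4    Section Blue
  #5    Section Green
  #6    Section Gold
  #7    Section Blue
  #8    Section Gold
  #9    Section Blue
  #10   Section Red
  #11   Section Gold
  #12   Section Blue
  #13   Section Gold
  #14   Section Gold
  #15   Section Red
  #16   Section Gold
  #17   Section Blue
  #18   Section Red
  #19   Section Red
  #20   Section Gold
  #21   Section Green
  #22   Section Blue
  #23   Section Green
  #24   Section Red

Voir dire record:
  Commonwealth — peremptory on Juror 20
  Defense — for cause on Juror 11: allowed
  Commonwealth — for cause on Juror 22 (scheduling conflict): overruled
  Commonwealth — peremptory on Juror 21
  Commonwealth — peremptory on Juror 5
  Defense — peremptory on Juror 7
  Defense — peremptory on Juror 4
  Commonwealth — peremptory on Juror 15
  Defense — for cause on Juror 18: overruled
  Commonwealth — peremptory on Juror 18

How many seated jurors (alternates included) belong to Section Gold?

3

Removed: #4, #5, #7, #11, #15, #18, #20, #21.
Seated (9 incl. alternates): #1, #2, #3, #6, #8, #9, #10, #12, #13.
Of those, in Section Gold: #6, #8, #13 → 3.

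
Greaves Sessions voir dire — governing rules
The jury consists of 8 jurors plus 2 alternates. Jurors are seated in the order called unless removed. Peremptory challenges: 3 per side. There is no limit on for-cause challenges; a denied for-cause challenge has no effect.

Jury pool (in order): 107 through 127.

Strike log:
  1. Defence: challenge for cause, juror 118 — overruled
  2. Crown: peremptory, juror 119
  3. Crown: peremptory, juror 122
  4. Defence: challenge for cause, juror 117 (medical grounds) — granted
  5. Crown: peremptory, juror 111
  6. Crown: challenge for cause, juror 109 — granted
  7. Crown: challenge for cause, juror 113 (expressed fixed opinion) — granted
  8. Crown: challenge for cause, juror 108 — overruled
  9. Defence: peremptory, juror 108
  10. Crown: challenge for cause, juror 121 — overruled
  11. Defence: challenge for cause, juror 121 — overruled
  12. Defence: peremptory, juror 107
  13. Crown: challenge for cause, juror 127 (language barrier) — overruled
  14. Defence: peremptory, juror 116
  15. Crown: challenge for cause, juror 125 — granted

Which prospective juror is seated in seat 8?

123

Removed: #107, #108, #109, #111, #113, #116, #117, #119, #122, #125. (#118, #121, #127 stay — for-cause denied.)
Filling seats in venire order through position 8: #110, #112, #114, #115, #118, #120, #121, #123.
So seat 8 is #123.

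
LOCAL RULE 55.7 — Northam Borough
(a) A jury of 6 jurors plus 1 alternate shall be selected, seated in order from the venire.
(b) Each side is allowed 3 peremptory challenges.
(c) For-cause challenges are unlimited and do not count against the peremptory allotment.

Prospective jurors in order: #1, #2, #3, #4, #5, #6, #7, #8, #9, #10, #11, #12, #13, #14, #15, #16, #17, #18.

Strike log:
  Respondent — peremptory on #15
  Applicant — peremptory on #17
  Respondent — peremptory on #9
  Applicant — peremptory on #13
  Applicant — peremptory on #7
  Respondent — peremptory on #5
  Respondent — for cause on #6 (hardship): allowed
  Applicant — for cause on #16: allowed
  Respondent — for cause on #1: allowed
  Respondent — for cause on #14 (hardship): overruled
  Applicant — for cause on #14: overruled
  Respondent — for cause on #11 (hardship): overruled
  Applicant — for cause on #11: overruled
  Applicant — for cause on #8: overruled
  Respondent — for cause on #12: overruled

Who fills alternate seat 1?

12

Removed: #1, #5, #6, #7, #9, #13, #15, #16, #17. (#8, #11, #12, #14 stay — for-cause denied.)
Seating in order: seats 1–6 → #2, #3, #4, #8, #10, #11; alternates → #12.
So alternate 1 is #12.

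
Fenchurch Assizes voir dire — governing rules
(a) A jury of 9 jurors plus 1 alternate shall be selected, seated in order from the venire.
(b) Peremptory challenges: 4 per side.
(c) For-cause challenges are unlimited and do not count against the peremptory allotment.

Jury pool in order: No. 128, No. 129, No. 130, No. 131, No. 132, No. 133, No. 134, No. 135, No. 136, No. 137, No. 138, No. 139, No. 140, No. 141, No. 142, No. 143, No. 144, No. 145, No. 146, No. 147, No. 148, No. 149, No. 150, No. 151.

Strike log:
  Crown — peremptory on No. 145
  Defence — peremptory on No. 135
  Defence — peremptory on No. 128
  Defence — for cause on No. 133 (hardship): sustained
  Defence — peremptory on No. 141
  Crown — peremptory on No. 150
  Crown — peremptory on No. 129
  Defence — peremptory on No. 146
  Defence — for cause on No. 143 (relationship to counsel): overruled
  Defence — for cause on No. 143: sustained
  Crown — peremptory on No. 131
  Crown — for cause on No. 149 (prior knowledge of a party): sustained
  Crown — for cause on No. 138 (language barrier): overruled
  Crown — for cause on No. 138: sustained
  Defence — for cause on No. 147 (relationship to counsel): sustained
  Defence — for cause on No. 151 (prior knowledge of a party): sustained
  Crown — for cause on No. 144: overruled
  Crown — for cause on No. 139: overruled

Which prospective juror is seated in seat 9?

144

Removed: #128, #129, #131, #133, #135, #138, #141, #143, #145, #146, #147, #149, #150, #151. (#139, #144 stay — for-cause denied.)
Seating in order: seats 1–9 → #130, #132, #134, #136, #137, #139, #140, #142, #144; alternates → #148.
So seat 9 is #144.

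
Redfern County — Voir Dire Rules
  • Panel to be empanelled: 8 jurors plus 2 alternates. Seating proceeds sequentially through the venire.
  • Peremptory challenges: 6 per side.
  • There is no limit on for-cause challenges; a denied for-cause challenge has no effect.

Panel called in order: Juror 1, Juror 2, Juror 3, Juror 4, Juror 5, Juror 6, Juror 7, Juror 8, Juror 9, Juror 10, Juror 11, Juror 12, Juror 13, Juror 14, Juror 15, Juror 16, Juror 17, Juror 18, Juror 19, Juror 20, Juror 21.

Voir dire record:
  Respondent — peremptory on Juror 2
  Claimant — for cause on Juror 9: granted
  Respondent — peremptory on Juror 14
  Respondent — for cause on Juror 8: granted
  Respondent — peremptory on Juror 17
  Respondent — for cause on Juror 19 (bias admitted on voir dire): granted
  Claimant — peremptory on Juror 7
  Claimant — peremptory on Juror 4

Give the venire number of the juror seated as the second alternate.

Removed: #2, #4, #7, #8, #9, #14, #17, #19.
Seating in order: seats 1–8 → #1, #3, #5, #6, #10, #11, #12, #13; alternates → #15, #16.
So alternate 2 is #16.

16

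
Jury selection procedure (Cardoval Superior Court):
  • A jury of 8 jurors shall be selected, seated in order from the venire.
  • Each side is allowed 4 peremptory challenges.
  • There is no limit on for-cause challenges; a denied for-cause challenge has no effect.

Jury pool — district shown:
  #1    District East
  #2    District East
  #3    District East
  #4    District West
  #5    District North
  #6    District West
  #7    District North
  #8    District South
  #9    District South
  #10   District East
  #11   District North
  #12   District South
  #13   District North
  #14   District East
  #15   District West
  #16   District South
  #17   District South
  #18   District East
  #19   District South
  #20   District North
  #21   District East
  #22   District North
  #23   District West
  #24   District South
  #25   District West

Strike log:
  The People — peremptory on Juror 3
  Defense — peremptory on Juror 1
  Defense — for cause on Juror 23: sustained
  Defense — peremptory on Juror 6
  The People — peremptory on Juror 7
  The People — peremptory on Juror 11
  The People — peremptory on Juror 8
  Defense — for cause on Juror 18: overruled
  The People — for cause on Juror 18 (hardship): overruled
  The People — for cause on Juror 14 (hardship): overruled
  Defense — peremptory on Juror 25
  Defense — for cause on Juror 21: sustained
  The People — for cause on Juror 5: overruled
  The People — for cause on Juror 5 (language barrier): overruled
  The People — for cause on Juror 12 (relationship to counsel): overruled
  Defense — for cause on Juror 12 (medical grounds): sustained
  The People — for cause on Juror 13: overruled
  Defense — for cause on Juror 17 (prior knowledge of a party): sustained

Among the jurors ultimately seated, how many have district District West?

Removed: #1, #3, #6, #7, #8, #11, #12, #17, #21, #23, #25.
Seated jurors 1–8: #2, #4, #5, #9, #10, #13, #14, #15.
Of those, in District West: #4, #15 → 2.

2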